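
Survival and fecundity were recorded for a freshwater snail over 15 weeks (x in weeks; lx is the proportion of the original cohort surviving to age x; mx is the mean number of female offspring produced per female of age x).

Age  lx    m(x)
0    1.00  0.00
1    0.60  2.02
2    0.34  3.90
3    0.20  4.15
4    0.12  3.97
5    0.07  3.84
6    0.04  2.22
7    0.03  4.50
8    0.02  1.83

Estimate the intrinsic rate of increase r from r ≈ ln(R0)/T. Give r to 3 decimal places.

R0 = Σ lx·mx = 0 + 1.212 + 1.326 + 0.83 + 0.4764 + 0.2688 + 0.0888 + 0.135 + 0.0366 = 4.3736
Σ x·lx·mx = 11.3742; T = 11.3742/4.3736 = 2.60065…
r ≈ ln(R0)/T = ln(4.3736)/2.60065… = 0.56739… → 0.567

0.567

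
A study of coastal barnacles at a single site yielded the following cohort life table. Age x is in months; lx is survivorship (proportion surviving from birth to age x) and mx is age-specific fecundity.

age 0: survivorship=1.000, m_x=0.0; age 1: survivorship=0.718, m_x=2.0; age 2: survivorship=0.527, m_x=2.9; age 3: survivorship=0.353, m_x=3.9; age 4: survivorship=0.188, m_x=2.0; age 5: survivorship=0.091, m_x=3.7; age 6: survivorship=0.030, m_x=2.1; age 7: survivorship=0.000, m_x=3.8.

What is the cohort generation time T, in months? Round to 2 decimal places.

2.38

lx·mx: 0, 1.436, 1.5283, 1.3767, 0.376, 0.3367, 0.063, 0 → R0 = 5.1167
x·lx·mx: 0, 1.436, 3.0566, 4.1301, 1.504, 1.6835, 0.378, 0 → Σ = 12.1882
T = 12.1882 / 5.1167 = 2.382043… → 2.38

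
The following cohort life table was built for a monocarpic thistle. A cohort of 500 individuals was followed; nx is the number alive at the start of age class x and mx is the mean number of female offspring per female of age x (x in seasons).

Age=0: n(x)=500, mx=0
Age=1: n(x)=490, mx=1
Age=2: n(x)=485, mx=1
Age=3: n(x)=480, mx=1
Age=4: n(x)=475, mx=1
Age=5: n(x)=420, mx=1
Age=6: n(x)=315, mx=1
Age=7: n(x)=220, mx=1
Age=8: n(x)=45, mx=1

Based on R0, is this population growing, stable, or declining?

growing

lx = nx/n0 = nx/500: 1, 0.98, 0.97, 0.96, 0.95, 0.84, 0.63, 0.44, 0.09
R0 = Σ lx·mx = 0 + 0.98 + 0.97 + 0.96 + 0.95 + 0.84 + 0.63 + 0.44 + 0.09 = 5.86
R0 > 1, so the population is growing.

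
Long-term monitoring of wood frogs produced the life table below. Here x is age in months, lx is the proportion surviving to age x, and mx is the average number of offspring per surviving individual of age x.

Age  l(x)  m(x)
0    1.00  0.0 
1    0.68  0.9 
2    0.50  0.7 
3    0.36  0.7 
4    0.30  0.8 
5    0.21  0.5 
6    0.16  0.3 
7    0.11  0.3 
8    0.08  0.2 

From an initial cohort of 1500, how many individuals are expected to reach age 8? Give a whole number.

120

Expected survivors = N0 · l_8 = 1500 × 0.08 = 120 → 120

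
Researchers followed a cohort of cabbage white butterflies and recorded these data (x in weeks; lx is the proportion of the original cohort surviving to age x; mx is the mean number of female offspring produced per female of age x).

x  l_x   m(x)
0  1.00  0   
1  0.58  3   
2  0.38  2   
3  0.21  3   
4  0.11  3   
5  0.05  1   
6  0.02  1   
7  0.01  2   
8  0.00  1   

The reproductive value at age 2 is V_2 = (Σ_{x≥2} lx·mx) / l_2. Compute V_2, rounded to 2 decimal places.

4.76

lx·mx for x ≥ 2: 0.76, 0.63, 0.33, 0.05, 0.02, 0.02, 0 → sum = 1.81
V_2 = 1.81 / l_2 = 1.81 / 0.38 = 4.763158… → 4.76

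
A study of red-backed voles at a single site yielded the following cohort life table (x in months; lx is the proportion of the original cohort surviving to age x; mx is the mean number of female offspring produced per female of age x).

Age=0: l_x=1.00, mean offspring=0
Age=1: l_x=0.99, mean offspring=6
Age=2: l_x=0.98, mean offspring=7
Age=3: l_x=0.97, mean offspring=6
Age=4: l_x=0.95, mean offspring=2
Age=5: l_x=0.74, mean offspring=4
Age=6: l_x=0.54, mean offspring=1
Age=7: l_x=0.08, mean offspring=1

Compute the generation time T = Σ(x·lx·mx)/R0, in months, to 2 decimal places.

lx·mx: 0, 5.94, 6.86, 5.82, 1.9, 2.96, 0.54, 0.08 → R0 = 24.1
x·lx·mx: 0, 5.94, 13.72, 17.46, 7.6, 14.8, 3.24, 0.56 → Σ = 63.32
T = 63.32 / 24.1 = 2.627386… → 2.63

2.63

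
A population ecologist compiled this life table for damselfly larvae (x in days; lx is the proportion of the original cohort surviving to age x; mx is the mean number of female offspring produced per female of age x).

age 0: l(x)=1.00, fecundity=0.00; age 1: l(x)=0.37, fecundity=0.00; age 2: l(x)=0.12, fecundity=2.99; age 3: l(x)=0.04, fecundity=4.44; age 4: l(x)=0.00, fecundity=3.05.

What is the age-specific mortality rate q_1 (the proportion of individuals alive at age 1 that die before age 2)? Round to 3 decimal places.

0.676

q_1 = (l_1 − l_2) / l_1 = (0.37 − 0.12) / 0.37
     = 0.25 / 0.37 = 0.675676… → 0.676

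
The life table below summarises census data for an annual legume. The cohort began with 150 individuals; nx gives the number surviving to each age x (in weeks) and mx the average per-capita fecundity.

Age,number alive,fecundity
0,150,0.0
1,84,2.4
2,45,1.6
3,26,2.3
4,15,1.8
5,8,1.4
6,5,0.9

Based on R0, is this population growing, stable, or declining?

growing

lx = nx/n0 = nx/150: 1, 0.56, 0.3, 0.17333…, 0.1, 0.05333…, 0.03333…
R0 = Σ lx·mx = 0 + 1.344 + 0.48 + 0.398667… + 0.18 + 0.074667… + 0.03… = 2.507333…
R0 > 1, so the population is growing.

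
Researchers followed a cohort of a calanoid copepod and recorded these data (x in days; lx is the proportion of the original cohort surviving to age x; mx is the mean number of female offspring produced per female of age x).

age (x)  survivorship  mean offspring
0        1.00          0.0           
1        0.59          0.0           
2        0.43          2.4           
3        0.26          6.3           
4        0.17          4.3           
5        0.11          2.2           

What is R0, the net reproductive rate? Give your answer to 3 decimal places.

lx·mx by age: 0, 0, 1.032, 1.638, 0.731, 0.242
R0 = Σ lx·mx = 3.643 → 3.643

3.643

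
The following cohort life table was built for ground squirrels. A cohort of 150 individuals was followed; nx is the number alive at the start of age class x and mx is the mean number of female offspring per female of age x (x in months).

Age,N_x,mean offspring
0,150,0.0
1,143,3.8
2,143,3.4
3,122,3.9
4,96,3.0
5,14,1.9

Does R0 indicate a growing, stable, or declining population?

growing

lx = nx/n0 = nx/150: 1, 0.95333…, 0.95333…, 0.81333…, 0.64, 0.09333…
R0 = Σ lx·mx = 0 + 3.622667… + 3.241333… + 3.172… + 1.92 + 0.177333… = 12.133333…
R0 > 1, so the population is growing.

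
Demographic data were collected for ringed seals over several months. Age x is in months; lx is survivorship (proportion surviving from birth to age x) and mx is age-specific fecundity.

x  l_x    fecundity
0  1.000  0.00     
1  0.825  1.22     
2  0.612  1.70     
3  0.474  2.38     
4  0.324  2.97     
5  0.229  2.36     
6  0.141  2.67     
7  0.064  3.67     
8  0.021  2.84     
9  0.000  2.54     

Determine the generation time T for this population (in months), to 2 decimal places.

lx·mx: 0, 1.0065, 1.0404, 1.12812, 0.96228, 0.54044, 0.37647, 0.23488, 0.05964, 0 → R0 = 5.34873
x·lx·mx: 0, 1.0065, 2.0808, 3.38436, 3.84912, 2.7022, 2.25882, 1.64416, 0.47712, 0 → Σ = 17.40308
T = 17.40308 / 5.34873 = 3.253685… → 3.25

3.25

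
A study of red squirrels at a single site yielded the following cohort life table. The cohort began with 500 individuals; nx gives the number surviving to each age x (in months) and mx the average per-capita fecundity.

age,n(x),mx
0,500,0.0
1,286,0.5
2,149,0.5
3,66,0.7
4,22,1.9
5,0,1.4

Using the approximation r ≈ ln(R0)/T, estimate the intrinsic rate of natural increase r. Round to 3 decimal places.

lx = nx/n0 = nx/500: 1, 0.572, 0.298, 0.132, 0.044, 0
R0 = Σ lx·mx = 0 + 0.286 + 0.149 + 0.0924 + 0.0836 + 0 = 0.611
Σ x·lx·mx = 1.1956; T = 1.1956/0.611 = 1.95679…
r ≈ ln(R0)/T = ln(0.611)/1.95679… = -0.25177… → -0.252

-0.252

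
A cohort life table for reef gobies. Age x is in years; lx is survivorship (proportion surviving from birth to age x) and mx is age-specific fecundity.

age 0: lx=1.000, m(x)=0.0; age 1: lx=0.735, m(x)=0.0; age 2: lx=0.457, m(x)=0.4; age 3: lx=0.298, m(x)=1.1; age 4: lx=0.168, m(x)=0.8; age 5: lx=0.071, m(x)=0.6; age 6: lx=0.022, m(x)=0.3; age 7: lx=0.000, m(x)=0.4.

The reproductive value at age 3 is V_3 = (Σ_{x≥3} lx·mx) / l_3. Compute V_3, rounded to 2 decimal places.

lx·mx for x ≥ 3: 0.3278, 0.1344, 0.0426, 0.0066, 0 → sum = 0.5114
V_3 = 0.5114 / l_3 = 0.5114 / 0.298 = 1.716107… → 1.72

1.72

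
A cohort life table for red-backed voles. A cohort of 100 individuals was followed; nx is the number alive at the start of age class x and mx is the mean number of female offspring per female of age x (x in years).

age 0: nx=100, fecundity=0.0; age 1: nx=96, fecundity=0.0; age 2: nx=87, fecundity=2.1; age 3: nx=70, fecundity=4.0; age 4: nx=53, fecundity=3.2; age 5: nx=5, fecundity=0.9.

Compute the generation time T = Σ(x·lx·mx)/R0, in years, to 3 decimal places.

lx = nx/n0 = nx/100: 1, 0.96, 0.87, 0.7, 0.53, 0.05
lx·mx: 0, 0, 1.827, 2.8, 1.696, 0.045 → R0 = 6.368
x·lx·mx: 0, 0, 3.654, 8.4, 6.784, 0.225 → Σ = 19.063
T = 19.063 / 6.368 = 2.993562… → 2.994

2.994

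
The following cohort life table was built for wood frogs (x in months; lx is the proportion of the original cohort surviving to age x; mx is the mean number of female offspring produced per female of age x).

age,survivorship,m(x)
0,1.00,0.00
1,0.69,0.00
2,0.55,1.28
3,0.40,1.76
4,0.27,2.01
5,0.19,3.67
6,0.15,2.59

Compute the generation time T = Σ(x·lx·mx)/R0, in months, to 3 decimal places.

lx·mx: 0, 0, 0.704, 0.704, 0.5427, 0.6973, 0.3885 → R0 = 3.0365
x·lx·mx: 0, 0, 1.408, 2.112, 2.1708, 3.4865, 2.331 → Σ = 11.5083
T = 11.5083 / 3.0365 = 3.789988… → 3.790

3.790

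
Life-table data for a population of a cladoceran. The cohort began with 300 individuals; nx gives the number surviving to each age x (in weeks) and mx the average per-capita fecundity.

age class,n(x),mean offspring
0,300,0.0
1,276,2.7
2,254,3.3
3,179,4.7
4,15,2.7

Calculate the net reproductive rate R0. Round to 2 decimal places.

lx = nx/n0 = nx/300: 1, 0.92, 0.84667…, 0.59667…, 0.05
lx·mx by age: 0, 2.484, 2.794…, 2.804333…, 0.135
R0 = Σ lx·mx = 8.217333… → 8.22

8.22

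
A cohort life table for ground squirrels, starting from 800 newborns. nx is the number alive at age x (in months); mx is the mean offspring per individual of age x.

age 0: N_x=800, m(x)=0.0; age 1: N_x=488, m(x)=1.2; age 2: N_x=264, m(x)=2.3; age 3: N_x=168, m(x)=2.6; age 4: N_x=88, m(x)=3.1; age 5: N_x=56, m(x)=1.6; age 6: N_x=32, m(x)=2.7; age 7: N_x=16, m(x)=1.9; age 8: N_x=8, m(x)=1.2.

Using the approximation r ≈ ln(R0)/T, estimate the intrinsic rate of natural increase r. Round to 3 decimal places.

0.378

lx = nx/n0 = nx/800: 1, 0.61, 0.33, 0.21, 0.11, 0.07, 0.04, 0.02, 0.01
R0 = Σ lx·mx = 0 + 0.732 + 0.759 + 0.546 + 0.341 + 0.112 + 0.108 + 0.038 + 0.012 = 2.648
Σ x·lx·mx = 6.822; T = 6.822/2.648 = 2.57628…
r ≈ ln(R0)/T = ln(2.648)/2.57628… = 0.37799… → 0.378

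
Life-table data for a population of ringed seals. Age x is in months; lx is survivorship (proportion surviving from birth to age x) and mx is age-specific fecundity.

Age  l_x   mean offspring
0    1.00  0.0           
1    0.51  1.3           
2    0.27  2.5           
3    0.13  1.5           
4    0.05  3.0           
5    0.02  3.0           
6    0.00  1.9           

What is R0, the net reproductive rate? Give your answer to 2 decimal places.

lx·mx by age: 0, 0.663, 0.675, 0.195, 0.15, 0.06, 0
R0 = Σ lx·mx = 1.743 → 1.74

1.74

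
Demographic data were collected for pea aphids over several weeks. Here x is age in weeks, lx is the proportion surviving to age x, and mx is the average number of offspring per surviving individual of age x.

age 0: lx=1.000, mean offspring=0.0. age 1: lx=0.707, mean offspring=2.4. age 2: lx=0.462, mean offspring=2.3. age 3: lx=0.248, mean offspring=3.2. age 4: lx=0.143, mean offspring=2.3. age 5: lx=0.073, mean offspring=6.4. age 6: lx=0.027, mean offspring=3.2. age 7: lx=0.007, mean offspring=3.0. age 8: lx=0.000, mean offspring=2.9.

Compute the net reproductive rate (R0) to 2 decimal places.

lx·mx by age: 0, 1.6968, 1.0626, 0.7936, 0.3289, 0.4672, 0.0864, 0.021, 0
R0 = Σ lx·mx = 4.4565 → 4.46

4.46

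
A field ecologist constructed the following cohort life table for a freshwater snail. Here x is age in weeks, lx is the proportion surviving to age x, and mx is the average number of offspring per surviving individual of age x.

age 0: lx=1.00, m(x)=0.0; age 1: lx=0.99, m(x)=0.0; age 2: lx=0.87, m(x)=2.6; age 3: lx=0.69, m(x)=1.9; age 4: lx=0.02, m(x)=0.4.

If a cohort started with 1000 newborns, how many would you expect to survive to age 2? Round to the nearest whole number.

870

Expected survivors = N0 · l_2 = 1000 × 0.87 = 870 → 870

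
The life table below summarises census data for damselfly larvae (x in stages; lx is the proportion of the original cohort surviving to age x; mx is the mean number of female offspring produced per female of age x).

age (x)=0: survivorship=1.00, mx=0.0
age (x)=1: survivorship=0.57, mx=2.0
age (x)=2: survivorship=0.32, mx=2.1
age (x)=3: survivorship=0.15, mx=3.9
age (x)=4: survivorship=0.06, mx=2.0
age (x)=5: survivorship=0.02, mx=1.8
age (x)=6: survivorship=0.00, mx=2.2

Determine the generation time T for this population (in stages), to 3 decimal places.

lx·mx: 0, 1.14, 0.672, 0.585, 0.12, 0.036, 0 → R0 = 2.553
x·lx·mx: 0, 1.14, 1.344, 1.755, 0.48, 0.18, 0 → Σ = 4.899
T = 4.899 / 2.553 = 1.918919… → 1.919

1.919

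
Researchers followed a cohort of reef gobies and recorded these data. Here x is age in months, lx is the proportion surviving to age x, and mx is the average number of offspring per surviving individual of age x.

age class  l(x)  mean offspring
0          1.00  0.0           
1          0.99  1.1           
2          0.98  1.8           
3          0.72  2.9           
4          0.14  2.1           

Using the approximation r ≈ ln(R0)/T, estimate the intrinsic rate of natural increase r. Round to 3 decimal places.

R0 = Σ lx·mx = 0 + 1.089 + 1.764 + 2.088 + 0.294 = 5.235
Σ x·lx·mx = 12.057; T = 12.057/5.235 = 2.30315…
r ≈ ln(R0)/T = ln(5.235)/2.30315… = 0.71874… → 0.719

0.719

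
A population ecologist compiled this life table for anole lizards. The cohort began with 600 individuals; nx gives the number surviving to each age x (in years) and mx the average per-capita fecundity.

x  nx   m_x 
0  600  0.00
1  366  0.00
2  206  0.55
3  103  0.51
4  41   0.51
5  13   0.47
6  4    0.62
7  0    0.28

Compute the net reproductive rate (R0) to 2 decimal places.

lx = nx/n0 = nx/600: 1, 0.61, 0.34333…, 0.17167…, 0.06833…, 0.02167…, 0.00667…, 0
lx·mx by age: 0, 0, 0.188833…, 0.08755…, 0.03485…, 0.010183…, 0.004133…, 0
R0 = Σ lx·mx = 0.32555… → 0.33

0.33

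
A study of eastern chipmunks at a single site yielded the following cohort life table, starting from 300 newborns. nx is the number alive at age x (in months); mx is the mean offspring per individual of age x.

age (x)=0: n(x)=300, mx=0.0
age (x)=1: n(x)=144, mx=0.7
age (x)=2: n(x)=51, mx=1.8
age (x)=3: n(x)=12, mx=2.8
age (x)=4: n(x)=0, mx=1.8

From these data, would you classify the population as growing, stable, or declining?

declining

lx = nx/n0 = nx/300: 1, 0.48, 0.17, 0.04, 0
R0 = Σ lx·mx = 0 + 0.336 + 0.306 + 0.112 + 0 = 0.754
R0 < 1, so the population is declining.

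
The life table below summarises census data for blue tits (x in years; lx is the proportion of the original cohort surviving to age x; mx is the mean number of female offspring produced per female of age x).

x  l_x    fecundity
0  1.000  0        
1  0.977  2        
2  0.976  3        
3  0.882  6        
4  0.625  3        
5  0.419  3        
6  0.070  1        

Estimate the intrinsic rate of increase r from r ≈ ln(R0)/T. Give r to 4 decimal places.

0.9155

R0 = Σ lx·mx = 0 + 1.954 + 2.928 + 5.292 + 1.875 + 1.257 + 0.07 = 13.376
Σ x·lx·mx = 37.891; T = 37.891/13.376 = 2.83276…
r ≈ ln(R0)/T = ln(13.376)/2.83276… = 0.915525… → 0.9155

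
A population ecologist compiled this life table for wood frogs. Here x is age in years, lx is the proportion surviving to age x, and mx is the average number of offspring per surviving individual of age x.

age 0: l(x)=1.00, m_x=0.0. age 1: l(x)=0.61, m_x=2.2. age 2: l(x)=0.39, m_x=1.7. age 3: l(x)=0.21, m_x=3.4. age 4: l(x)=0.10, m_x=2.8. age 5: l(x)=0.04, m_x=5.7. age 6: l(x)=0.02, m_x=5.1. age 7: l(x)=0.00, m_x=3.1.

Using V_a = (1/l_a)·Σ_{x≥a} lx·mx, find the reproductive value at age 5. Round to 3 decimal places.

lx·mx for x ≥ 5: 0.228, 0.102, 0 → sum = 0.33
V_5 = 0.33 / l_5 = 0.33 / 0.04 = 8.25 → 8.250

8.250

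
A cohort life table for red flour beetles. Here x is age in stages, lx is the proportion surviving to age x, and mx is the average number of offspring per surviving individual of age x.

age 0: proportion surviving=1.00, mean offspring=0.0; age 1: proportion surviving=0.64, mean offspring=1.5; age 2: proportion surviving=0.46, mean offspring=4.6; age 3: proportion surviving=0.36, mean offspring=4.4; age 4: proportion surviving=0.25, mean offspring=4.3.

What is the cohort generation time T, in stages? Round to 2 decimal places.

lx·mx: 0, 0.96, 2.116, 1.584, 1.075 → R0 = 5.735
x·lx·mx: 0, 0.96, 4.232, 4.752, 4.3 → Σ = 14.244
T = 14.244 / 5.735 = 2.483697… → 2.48

2.48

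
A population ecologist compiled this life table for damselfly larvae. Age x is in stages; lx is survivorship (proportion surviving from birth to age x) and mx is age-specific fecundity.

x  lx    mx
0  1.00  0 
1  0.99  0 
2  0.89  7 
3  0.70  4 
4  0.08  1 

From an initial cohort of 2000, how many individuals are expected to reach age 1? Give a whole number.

1980

Expected survivors = N0 · l_1 = 2000 × 0.99 = 1980 → 1980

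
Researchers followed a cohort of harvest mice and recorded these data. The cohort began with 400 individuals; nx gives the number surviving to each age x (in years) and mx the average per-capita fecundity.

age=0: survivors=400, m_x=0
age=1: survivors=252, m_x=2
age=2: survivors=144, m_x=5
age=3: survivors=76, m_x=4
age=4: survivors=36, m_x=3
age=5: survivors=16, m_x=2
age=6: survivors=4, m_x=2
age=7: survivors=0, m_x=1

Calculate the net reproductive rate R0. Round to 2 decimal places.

4.19

lx = nx/n0 = nx/400: 1, 0.63, 0.36, 0.19, 0.09, 0.04, 0.01, 0
lx·mx by age: 0, 1.26, 1.8, 0.76, 0.27, 0.08, 0.02, 0
R0 = Σ lx·mx = 4.19 → 4.19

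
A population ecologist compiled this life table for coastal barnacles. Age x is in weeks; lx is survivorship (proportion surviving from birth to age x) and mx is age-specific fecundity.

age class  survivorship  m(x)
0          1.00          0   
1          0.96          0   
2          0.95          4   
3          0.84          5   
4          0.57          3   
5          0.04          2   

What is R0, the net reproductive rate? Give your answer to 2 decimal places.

lx·mx by age: 0, 0, 3.8, 4.2, 1.71, 0.08
R0 = Σ lx·mx = 9.79 → 9.79

9.79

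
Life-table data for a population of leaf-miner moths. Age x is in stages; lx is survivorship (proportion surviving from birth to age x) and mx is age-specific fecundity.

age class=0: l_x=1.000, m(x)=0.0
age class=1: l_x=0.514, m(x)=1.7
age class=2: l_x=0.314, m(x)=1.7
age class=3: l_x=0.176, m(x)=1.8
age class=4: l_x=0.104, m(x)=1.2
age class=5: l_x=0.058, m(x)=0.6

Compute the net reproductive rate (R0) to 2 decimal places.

lx·mx by age: 0, 0.8738, 0.5338, 0.3168, 0.1248, 0.0348
R0 = Σ lx·mx = 1.884 → 1.88

1.88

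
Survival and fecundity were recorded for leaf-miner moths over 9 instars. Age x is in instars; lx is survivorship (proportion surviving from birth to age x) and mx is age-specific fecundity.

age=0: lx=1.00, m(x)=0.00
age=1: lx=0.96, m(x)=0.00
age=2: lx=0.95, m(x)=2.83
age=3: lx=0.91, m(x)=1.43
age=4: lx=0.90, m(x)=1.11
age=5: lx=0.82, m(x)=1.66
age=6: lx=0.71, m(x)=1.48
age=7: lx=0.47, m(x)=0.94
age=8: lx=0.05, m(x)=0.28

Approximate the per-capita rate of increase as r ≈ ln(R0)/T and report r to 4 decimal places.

0.5473

R0 = Σ lx·mx = 0 + 0 + 2.6885 + 1.3013 + 0.999 + 1.3612 + 1.0508 + 0.4418 + 0.014 = 7.8566
Σ x·lx·mx = 29.5923; T = 29.5923/7.8566 = 3.76655…
r ≈ ln(R0)/T = ln(7.8566)/3.76655… = 0.547279… → 0.5473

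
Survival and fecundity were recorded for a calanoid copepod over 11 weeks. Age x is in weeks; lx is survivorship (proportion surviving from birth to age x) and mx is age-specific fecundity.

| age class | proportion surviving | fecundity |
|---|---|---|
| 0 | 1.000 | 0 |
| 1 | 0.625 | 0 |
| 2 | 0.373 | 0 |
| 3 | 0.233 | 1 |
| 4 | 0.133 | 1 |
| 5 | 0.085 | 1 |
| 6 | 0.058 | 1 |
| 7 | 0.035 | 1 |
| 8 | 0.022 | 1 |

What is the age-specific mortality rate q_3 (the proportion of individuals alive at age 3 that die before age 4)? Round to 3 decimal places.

0.429

q_3 = (l_3 − l_4) / l_3 = (0.233 − 0.133) / 0.233
     = 0.1 / 0.233 = 0.429185… → 0.429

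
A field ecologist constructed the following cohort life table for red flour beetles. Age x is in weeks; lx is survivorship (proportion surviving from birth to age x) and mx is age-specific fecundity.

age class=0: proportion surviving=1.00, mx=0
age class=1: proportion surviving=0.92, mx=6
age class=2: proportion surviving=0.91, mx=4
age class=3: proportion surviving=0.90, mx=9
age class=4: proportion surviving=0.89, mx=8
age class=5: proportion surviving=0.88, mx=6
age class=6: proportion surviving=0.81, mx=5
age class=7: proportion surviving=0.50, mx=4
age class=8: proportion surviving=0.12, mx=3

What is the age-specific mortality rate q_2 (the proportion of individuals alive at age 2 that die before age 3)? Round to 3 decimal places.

q_2 = (l_2 − l_3) / l_2 = (0.91 − 0.9) / 0.91
     = 0.01 / 0.91 = 0.010989… → 0.011

0.011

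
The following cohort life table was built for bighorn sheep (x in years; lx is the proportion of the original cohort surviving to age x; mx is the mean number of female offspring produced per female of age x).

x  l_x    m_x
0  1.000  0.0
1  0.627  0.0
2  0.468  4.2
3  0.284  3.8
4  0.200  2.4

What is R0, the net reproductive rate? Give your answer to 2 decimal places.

3.52

lx·mx by age: 0, 0, 1.9656, 1.0792, 0.48
R0 = Σ lx·mx = 3.5248 → 3.52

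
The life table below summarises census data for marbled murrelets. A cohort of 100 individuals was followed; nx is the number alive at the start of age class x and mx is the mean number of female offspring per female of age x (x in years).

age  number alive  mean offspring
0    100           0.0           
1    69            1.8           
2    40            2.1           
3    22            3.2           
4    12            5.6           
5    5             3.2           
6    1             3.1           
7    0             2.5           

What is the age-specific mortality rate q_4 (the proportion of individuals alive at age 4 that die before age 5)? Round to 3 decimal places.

0.583

lx = nx/n0 = nx/100: 1, 0.69, 0.4, 0.22, 0.12, 0.05, 0.01, 0
q_4 = (l_4 − l_5) / l_4 = (0.12 − 0.05) / 0.12
     = 0.07 / 0.12 = 0.583333… → 0.583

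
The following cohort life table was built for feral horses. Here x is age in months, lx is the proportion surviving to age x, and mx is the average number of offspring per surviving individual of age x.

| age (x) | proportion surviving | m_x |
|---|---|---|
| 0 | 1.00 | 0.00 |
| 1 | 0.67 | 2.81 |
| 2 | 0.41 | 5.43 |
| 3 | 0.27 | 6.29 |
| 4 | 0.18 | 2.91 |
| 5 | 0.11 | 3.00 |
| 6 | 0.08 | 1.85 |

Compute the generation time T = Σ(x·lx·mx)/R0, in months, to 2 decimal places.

lx·mx: 0, 1.8827, 2.2263, 1.6983, 0.5238, 0.33, 0.148 → R0 = 6.8091
x·lx·mx: 0, 1.8827, 4.4526, 5.0949, 2.0952, 1.65, 0.888 → Σ = 16.0634
T = 16.0634 / 6.8091 = 2.359108… → 2.36

2.36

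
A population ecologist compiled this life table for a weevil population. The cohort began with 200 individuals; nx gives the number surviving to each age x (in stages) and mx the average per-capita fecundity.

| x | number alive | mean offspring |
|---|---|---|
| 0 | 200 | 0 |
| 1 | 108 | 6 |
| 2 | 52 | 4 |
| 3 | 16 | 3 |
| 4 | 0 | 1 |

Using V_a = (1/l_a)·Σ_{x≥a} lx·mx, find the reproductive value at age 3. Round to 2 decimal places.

lx = nx/n0 = nx/200: 1, 0.54, 0.26, 0.08, 0
lx·mx for x ≥ 3: 0.24, 0 → sum = 0.24
V_3 = 0.24 / l_3 = 0.24 / 0.08 = 3 → 3.00

3.00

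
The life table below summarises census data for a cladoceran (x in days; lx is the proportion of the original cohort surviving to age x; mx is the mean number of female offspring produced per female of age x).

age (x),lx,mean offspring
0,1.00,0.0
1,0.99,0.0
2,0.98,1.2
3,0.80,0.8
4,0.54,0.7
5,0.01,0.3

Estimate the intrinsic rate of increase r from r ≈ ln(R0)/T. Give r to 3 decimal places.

R0 = Σ lx·mx = 0 + 0 + 1.176 + 0.64 + 0.378 + 0.003 = 2.197
Σ x·lx·mx = 5.799; T = 5.799/2.197 = 2.63951…
r ≈ ln(R0)/T = ln(2.197)/2.63951… = 0.2982… → 0.298

0.298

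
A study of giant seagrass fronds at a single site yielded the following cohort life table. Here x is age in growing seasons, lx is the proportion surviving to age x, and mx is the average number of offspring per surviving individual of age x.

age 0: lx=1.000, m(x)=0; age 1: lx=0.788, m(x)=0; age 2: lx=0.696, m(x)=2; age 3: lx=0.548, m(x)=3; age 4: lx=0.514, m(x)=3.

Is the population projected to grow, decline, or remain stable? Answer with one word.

growing

R0 = Σ lx·mx = 0 + 0 + 1.392 + 1.644 + 1.542 = 4.578
R0 > 1, so the population is growing.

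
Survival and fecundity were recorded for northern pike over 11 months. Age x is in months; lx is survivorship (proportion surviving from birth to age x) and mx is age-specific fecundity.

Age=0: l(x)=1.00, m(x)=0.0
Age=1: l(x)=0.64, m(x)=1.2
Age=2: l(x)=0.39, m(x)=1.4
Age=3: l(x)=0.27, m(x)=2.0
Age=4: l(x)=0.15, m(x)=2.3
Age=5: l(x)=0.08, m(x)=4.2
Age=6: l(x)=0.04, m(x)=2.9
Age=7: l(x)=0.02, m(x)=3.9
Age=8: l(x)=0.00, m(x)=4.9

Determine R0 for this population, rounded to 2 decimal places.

2.73

lx·mx by age: 0, 0.768, 0.546, 0.54, 0.345, 0.336, 0.116, 0.078, 0
R0 = Σ lx·mx = 2.729 → 2.73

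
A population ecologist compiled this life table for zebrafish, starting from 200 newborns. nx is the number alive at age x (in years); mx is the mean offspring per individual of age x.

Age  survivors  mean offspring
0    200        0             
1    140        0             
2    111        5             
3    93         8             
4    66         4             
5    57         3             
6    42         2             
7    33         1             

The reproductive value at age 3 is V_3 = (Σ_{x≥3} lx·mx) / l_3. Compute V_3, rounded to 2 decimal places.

lx = nx/n0 = nx/200: 1, 0.7, 0.555, 0.465, 0.33, 0.285, 0.21, 0.165
lx·mx for x ≥ 3: 3.72, 1.32, 0.855, 0.42, 0.165 → sum = 6.48
V_3 = 6.48 / l_3 = 6.48 / 0.465 = 13.935484… → 13.94

13.94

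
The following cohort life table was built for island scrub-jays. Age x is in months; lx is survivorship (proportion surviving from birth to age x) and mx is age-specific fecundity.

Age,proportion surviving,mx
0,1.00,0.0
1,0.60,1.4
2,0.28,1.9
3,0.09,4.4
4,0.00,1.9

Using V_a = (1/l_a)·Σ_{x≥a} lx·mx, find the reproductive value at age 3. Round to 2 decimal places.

lx·mx for x ≥ 3: 0.396, 0 → sum = 0.396
V_3 = 0.396 / l_3 = 0.396 / 0.09 = 4.4 → 4.40

4.40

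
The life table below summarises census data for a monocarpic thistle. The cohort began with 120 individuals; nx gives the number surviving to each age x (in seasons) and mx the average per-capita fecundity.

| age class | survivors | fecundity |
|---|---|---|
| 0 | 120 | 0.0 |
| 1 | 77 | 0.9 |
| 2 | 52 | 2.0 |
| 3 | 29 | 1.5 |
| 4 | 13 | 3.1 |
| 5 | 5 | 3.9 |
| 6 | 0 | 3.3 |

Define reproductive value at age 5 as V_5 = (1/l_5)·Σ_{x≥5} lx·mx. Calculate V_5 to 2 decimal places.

lx = nx/n0 = nx/120: 1, 0.64167…, 0.43333…, 0.24167…, 0.10833…, 0.04167…, 0
lx·mx for x ≥ 5: 0.1625…, 0 → sum = 0.1625…
V_5 = 0.1625… / l_5 = 0.1625… / 0.041667… = 3.9… → 3.90

3.90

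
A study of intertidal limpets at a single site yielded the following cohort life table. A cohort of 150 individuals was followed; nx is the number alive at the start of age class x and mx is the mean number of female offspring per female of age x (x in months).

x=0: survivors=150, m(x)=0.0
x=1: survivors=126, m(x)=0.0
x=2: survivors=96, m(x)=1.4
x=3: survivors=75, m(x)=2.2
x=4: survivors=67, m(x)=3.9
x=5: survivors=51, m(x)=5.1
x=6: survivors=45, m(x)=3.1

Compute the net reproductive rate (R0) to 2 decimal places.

6.40

lx = nx/n0 = nx/150: 1, 0.84, 0.64, 0.5, 0.44667…, 0.34, 0.3
lx·mx by age: 0, 0, 0.896, 1.1, 1.742…, 1.734, 0.93
R0 = Σ lx·mx = 6.402… → 6.40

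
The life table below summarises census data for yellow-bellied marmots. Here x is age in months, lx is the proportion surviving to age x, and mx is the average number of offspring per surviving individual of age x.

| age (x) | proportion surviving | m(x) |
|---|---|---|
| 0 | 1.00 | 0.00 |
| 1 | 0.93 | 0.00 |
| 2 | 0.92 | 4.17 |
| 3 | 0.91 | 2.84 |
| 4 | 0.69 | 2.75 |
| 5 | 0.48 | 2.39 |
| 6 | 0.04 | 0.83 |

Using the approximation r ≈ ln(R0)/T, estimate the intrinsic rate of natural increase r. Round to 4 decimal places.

R0 = Σ lx·mx = 0 + 0 + 3.8364 + 2.5844 + 1.8975 + 1.1472 + 0.0332 = 9.4987
Σ x·lx·mx = 28.9512; T = 28.9512/9.4987 = 3.04791…
r ≈ ln(R0)/T = ln(9.4987)/3.04791… = 0.738589… → 0.7386

0.7386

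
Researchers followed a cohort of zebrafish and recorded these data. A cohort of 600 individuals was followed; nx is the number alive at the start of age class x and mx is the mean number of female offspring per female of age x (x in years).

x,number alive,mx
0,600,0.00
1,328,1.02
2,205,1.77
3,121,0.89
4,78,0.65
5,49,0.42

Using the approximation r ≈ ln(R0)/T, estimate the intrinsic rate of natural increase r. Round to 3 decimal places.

lx = nx/n0 = nx/600: 1, 0.54667…, 0.34167…, 0.20167…, 0.13, 0.08167…
R0 = Σ lx·mx = 0 + 0.5576… + 0.60475… + 0.17948… + 0.0845 + 0.0343… = 1.460633…
Σ x·lx·mx = 2.81505…; T = 2.81505…/1.460633… = 1.92728…
r ≈ ln(R0)/T = ln(1.460633…)/1.92728… = 0.19658… → 0.197

0.197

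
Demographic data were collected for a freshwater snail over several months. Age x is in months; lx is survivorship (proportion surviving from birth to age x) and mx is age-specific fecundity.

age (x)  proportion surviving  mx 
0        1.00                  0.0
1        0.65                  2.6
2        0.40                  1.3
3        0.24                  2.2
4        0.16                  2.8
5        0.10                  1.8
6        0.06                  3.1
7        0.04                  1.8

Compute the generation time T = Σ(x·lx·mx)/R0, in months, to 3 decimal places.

lx·mx: 0, 1.69, 0.52, 0.528, 0.448, 0.18, 0.186, 0.072 → R0 = 3.624
x·lx·mx: 0, 1.69, 1.04, 1.584, 1.792, 0.9, 1.116, 0.504 → Σ = 8.626
T = 8.626 / 3.624 = 2.380243… → 2.380

2.380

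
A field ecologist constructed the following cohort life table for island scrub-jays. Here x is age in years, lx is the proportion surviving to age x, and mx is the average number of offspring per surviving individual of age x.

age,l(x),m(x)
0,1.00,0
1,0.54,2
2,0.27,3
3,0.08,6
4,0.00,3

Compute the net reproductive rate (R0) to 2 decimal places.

lx·mx by age: 0, 1.08, 0.81, 0.48, 0
R0 = Σ lx·mx = 2.37 → 2.37

2.37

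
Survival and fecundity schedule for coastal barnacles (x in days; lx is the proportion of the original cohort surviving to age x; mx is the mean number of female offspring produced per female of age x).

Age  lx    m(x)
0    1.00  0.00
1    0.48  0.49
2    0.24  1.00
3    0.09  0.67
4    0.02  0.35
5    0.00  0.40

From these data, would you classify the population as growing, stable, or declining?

declining

R0 = Σ lx·mx = 0 + 0.2352 + 0.24 + 0.0603 + 0.007 + 0 = 0.5425
R0 < 1, so the population is declining.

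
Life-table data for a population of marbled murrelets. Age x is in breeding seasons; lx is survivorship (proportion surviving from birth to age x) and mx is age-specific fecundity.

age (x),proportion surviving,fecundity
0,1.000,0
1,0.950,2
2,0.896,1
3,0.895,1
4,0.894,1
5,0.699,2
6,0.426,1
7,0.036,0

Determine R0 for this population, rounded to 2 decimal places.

lx·mx by age: 0, 1.9, 0.896, 0.895, 0.894, 1.398, 0.426, 0
R0 = Σ lx·mx = 6.409 → 6.41

6.41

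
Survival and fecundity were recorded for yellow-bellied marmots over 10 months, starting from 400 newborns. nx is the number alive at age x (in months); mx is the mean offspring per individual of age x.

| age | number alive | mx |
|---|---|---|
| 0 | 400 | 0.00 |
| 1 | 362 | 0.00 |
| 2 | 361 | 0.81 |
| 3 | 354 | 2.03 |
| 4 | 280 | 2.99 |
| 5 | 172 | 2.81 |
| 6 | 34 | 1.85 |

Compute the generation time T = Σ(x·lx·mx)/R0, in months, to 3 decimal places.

3.710

lx = nx/n0 = nx/400: 1, 0.905, 0.9025, 0.885, 0.7, 0.43, 0.085
lx·mx: 0, 0, 0.731025, 1.79655, 2.093, 1.2083, 0.15725 → R0 = 5.986125
x·lx·mx: 0, 0, 1.46205, 5.38965, 8.372, 6.0415, 0.9435 → Σ = 22.2087
T = 22.2087 / 5.986125 = 3.710029… → 3.710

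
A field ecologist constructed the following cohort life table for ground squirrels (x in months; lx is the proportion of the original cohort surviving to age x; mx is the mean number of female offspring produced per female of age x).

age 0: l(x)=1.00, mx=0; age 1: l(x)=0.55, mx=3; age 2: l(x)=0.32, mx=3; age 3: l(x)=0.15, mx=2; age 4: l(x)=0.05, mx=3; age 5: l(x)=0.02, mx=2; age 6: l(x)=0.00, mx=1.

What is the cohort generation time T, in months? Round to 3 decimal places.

1.700

lx·mx: 0, 1.65, 0.96, 0.3, 0.15, 0.04, 0 → R0 = 3.1
x·lx·mx: 0, 1.65, 1.92, 0.9, 0.6, 0.2, 0 → Σ = 5.27
T = 5.27 / 3.1 = 1.7 → 1.700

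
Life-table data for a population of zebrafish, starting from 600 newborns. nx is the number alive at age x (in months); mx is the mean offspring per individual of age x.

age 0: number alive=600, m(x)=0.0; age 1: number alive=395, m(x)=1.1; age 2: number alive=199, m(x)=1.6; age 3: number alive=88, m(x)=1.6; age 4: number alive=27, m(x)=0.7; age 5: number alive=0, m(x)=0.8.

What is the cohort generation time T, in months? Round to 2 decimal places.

1.72

lx = nx/n0 = nx/600: 1, 0.65833…, 0.33167…, 0.14667…, 0.045, 0
lx·mx: 0, 0.724167…, 0.530667…, 0.234667…, 0.0315, 0 → R0 = 1.521…
x·lx·mx: 0, 0.724167…, 1.061333…, 0.704…, 0.126, 0 → Σ = 2.6155…
T = 2.6155… / 1.521… = 1.719592… → 1.72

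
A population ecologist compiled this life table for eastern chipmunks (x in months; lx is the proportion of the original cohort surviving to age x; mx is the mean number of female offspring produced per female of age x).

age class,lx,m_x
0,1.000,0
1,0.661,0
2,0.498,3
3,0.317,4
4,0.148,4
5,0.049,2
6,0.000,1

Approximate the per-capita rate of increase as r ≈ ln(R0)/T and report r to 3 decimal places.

0.443

R0 = Σ lx·mx = 0 + 0 + 1.494 + 1.268 + 0.592 + 0.098 + 0 = 3.452
Σ x·lx·mx = 9.65; T = 9.65/3.452 = 2.79548…
r ≈ ln(R0)/T = ln(3.452)/2.79548… = 0.4432… → 0.443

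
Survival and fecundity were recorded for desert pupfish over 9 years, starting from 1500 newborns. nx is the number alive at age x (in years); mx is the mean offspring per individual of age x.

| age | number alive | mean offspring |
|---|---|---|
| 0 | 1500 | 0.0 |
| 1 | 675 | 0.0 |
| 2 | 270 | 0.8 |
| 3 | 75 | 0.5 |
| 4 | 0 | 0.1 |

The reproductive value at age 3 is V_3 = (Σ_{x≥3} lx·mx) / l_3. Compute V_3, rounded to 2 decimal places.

lx = nx/n0 = nx/1500: 1, 0.45, 0.18, 0.05, 0
lx·mx for x ≥ 3: 0.025, 0 → sum = 0.025
V_3 = 0.025 / l_3 = 0.025 / 0.05 = 0.5 → 0.50

0.50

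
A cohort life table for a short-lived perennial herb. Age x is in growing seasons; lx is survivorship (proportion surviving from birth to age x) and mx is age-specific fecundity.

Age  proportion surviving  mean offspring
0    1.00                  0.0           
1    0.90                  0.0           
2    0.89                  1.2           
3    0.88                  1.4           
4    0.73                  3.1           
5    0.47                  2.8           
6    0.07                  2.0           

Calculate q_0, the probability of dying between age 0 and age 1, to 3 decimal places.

q_0 = (l_0 − l_1) / l_0 = (1 − 0.9) / 1
     = 0.1 / 1 = 0.1 → 0.100

0.100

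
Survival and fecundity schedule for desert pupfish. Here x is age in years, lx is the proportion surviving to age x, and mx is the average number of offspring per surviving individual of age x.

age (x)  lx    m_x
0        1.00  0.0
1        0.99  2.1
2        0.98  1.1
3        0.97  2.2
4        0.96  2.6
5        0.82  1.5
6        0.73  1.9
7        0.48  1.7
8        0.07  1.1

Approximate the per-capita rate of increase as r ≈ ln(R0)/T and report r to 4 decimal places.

R0 = Σ lx·mx = 0 + 2.079 + 1.078 + 2.134 + 2.496 + 1.23 + 1.387 + 0.816 + 0.077 = 11.297
Σ x·lx·mx = 41.421; T = 41.421/11.297 = 3.66655…
r ≈ ln(R0)/T = ln(11.297)/3.66655… = 0.661259… → 0.6613

0.6613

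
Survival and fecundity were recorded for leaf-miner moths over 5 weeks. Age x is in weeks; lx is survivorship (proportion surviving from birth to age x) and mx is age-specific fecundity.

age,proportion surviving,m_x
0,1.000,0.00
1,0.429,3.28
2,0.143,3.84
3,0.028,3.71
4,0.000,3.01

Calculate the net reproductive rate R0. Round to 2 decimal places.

2.06

lx·mx by age: 0, 1.40712, 0.54912, 0.10388, 0
R0 = Σ lx·mx = 2.06012 → 2.06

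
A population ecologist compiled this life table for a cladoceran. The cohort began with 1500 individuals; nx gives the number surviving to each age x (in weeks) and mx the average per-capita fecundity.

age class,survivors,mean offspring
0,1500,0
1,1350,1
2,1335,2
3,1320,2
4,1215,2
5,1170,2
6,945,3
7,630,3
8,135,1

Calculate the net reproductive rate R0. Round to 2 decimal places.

10.86

lx = nx/n0 = nx/1500: 1, 0.9, 0.89, 0.88, 0.81, 0.78, 0.63, 0.42, 0.09
lx·mx by age: 0, 0.9, 1.78, 1.76, 1.62, 1.56, 1.89, 1.26, 0.09
R0 = Σ lx·mx = 10.86 → 10.86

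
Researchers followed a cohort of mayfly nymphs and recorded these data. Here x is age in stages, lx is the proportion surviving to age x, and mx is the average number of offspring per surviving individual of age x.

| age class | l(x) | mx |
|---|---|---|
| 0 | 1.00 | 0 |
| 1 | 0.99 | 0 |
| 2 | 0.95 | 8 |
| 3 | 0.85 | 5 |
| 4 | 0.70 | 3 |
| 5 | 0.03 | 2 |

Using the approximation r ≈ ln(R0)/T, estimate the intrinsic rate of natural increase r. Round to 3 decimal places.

1.009

R0 = Σ lx·mx = 0 + 0 + 7.6 + 4.25 + 2.1 + 0.06 = 14.01
Σ x·lx·mx = 36.65; T = 36.65/14.01 = 2.61599…
r ≈ ln(R0)/T = ln(14.01)/2.61599… = 1.00909… → 1.009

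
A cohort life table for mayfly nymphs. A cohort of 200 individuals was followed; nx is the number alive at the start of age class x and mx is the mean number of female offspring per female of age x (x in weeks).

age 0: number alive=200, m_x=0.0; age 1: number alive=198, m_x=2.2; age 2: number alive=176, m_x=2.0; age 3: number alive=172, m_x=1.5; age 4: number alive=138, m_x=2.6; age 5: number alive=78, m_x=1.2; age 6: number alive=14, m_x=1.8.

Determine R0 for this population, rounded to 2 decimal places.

lx = nx/n0 = nx/200: 1, 0.99, 0.88, 0.86, 0.69, 0.39, 0.07
lx·mx by age: 0, 2.178, 1.76, 1.29, 1.794, 0.468, 0.126
R0 = Σ lx·mx = 7.616 → 7.62

7.62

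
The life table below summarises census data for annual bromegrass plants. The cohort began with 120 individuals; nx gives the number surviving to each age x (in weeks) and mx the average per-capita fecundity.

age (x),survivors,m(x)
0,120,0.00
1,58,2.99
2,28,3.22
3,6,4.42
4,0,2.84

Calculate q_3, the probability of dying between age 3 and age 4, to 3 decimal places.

lx = nx/n0 = nx/120: 1, 0.48333…, 0.23333…, 0.05, 0
q_3 = (l_3 − l_4) / l_3 = (0.05 − 0) / 0.05
     = 0.05 / 0.05 = 1 → 1.000

1.000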